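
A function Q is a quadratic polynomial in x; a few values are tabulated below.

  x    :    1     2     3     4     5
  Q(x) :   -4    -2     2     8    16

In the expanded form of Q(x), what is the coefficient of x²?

1

Write Q(x) = ax² + bx + c; the 5 given values yield a linear system in the 3 coefficients.
Solving, Q(x) = x² - x - 4.
The coefficient of x² is 1.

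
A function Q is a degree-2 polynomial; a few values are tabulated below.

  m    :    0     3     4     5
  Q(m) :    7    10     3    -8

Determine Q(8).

-65

Write Q(m) = am² + bm + c; the 4 given values yield a linear system in the 3 coefficients.
Solving, Q(m) = -2m² + 7m + 7.
Then Q(8) = -65.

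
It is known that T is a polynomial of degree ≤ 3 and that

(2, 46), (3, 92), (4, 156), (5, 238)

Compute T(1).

First differences: 46, 64, 82. Second differences: 18, 18.
Level-2 differences are constant, so T has degree 2.
Fitting a degree-2 polynomial gives T(k) = 9k² + k + 8.
Then T(1) = 18.

18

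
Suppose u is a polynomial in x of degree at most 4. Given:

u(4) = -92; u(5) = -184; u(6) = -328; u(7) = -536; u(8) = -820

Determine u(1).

-8

First differences: -92, -144, -208, -284. Second differences: -52, -64, -76. Third differences: -12, -12.
Level-3 differences are constant, so u has degree 3.
Fitting a degree-3 polynomial gives u(x) = -2x³ + 4x² - 6x - 4.
Then u(1) = -8.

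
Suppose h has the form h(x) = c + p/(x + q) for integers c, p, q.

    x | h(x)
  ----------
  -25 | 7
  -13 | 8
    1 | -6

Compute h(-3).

(h(x) − c)(x + q) = p for each data point; the three points give a linear system in c and q, then p follows.
Solving: c = 6, q = 1, p = -24, so h(x) = 6 − 24/(x + 1).
Then h(-3) = 6 − 24/(-2) = 18.

18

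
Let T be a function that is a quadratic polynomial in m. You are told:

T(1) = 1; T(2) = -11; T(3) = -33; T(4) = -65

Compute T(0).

3

Write T(m) = am² + bm + c; the 4 given values yield a linear system in the 3 coefficients.
Solving, T(m) = -5m² + 3m + 3.
Then T(0) = 3.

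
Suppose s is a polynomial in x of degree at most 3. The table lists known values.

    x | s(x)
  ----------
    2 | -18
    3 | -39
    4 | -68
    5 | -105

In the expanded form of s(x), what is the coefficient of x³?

First differences: -21, -29, -37. Second differences: -8, -8.
Level-2 differences are constant, so s has degree 2.
Fitting a degree-2 polynomial gives s(x) = -4x² - x.
The coefficient of x³ is 0.

0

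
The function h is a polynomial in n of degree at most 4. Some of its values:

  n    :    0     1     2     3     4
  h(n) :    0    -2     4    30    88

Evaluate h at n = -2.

First differences: -2, 6, 26, 58. Second differences: 8, 20, 32. Third differences: 12, 12.
Level-3 differences are constant, so h has degree 3.
Fitting a degree-3 polynomial gives h(n) = 2n³ - 2n² - 2n.
Then h(-2) = -20.

-20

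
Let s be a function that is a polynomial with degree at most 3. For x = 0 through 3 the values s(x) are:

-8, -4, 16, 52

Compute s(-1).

4

First differences: 4, 20, 36. Second differences: 16, 16.
Level-2 differences are constant, so s has degree 2.
Fitting a degree-2 polynomial gives s(x) = 8x² - 4x - 8.
Then s(-1) = 4.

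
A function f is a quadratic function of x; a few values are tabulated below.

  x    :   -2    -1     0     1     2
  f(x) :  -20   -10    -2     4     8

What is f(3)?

First differences: 10, 8, 6, 4. Second differences: -2, -2, -2.
Level-2 differences are constant, so f has degree 2.
Fitting a degree-2 polynomial gives f(x) = -x² + 7x - 2.
Then f(3) = 10.

10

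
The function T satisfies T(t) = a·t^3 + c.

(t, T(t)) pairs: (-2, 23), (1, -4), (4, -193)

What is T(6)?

-649

From T(-2) = 23 and T(1) = -4: -8a + c = 23 and 1a + c = -4.
Subtracting: 9a = -27, so a = -3; then c = 23 − (-3)·(-8) = -1.
So T(t) = -3t³ − 1, and T(6) = -649.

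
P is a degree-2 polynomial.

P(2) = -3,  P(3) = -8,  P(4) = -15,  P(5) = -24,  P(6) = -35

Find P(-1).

0

First differences: -5, -7, -9, -11. Second differences: -2, -2, -2.
Level-2 differences are constant, so P has degree 2.
Fitting a degree-2 polynomial gives P(x) = -x² + 1.
Then P(-1) = 0.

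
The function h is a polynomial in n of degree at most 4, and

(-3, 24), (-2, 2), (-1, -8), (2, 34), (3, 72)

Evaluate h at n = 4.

Write h(n) = an^4 + bn³ + cn² + dn + e; the 5 given values yield a linear system in the 5 coefficients.
Solving, the top 2 coefficients vanish, and h(n) = 6n² + 8n - 6.
Then h(4) = 122.

122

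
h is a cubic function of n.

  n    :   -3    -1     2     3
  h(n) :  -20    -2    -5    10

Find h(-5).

-110

Write h(n) = an³ + bn² + cn + d; the 4 given values yield a linear system in the 4 coefficients.
Solving, h(n) = n³ - 4n - 5.
Then h(-5) = -110.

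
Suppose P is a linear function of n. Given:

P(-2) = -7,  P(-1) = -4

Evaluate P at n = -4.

Write P(n) = an + b; the 2 given values yield a linear system in the 2 coefficients.
Solving, P(n) = 3n - 1.
Then P(-4) = -13.

-13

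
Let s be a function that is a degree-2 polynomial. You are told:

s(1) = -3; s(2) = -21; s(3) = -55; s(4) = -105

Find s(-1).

-15

First differences: -18, -34, -50. Second differences: -16, -16.
Level-2 differences are constant, so s has degree 2.
Fitting a degree-2 polynomial gives s(k) = -8k² + 6k - 1.
Then s(-1) = -15.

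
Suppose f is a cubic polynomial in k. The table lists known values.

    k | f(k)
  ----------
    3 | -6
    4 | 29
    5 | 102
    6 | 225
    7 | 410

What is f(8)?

Write f(k) = ak³ + bk² + ck + d; the 5 given values yield a linear system in the 4 coefficients.
Solving, f(k) = 2k³ - 5k² - 4k - 3.
Then f(8) = 669.

669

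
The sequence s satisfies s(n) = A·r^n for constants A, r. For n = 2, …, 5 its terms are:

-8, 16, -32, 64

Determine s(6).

Consecutive ratio: 16/(-8) = -2, and -32/16 = -2, so r = -2.
Then A·(-2)^2 = -8 gives A = -2, and s(n) = -2·(-2)^n.
s(6) = -2·(-2)^6 = -128.

-128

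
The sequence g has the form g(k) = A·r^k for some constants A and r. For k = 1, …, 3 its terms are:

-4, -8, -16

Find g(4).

-32

Consecutive ratio: -8/(-4) = 2, and -16/(-8) = 2, so r = 2.
Then A·2^1 = -4 gives A = -2, and g(k) = -2·2^k.
g(4) = -2·2^4 = -32.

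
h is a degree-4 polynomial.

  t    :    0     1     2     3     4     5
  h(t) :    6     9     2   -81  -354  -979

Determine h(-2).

-6

Write h(t) = at^4 + bt³ + ct² + dt + e; the 6 given values yield a linear system in the 5 coefficients.
Solving, h(t) = -2t^4 + t³ + 6t² - 2t + 6.
Then h(-2) = -6.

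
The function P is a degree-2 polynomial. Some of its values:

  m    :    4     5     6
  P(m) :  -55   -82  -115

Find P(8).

Write P(m) = am² + bm + c; the 3 given values yield a linear system in the 3 coefficients.
Solving, P(m) = -3m² - 7.
Then P(8) = -199.

-199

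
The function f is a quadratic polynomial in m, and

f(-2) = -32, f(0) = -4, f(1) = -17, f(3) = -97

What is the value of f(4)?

-164

Write f(m) = am² + bm + c; the 4 given values yield a linear system in the 3 coefficients.
Solving, f(m) = -9m² - 4m - 4.
Then f(4) = -164.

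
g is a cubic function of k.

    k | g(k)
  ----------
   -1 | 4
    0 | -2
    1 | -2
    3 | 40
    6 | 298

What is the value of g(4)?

Write g(k) = ak³ + bk² + ck + d; the 5 given values yield a linear system in the 4 coefficients.
Solving, g(k) = k³ + 3k² - 4k - 2.
Then g(4) = 94.

94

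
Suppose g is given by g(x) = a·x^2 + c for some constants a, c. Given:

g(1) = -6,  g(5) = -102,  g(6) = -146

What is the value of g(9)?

From g(1) = -6 and g(5) = -102: 1a + c = -6 and 25a + c = -102.
Subtracting: 24a = -96, so a = -4; then c = -6 − (-4)·1 = -2.
So g(x) = -4x² − 2, and g(9) = -326.

-326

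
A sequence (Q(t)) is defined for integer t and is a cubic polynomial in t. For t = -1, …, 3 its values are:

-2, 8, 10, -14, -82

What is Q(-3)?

First differences: 10, 2, -24, -68. Second differences: -8, -26, -44. Third differences: -18, -18.
Level-3 differences are constant, so Q has degree 3.
Fitting a degree-3 polynomial gives Q(t) = -3t³ - 4t² + 9t + 8.
Then Q(-3) = 26.

26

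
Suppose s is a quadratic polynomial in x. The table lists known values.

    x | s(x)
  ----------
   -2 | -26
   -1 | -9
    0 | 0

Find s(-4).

-84

Write s(x) = ax² + bx + c; the 3 given values yield a linear system in the 3 coefficients.
Solving, s(x) = -4x² + 5x.
Then s(-4) = -84.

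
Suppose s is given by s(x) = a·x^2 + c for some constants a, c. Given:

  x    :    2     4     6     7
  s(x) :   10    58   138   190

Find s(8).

250

From s(2) = 10 and s(4) = 58: 4a + c = 10 and 16a + c = 58.
Subtracting: 12a = 48, so a = 4; then c = 10 − 4·4 = -6.
So s(x) = 4x² − 6, and s(8) = 250.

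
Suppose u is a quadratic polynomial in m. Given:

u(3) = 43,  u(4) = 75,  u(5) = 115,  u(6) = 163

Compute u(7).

Write u(m) = am² + bm + c; the 4 given values yield a linear system in the 3 coefficients.
Solving, u(m) = 4m² + 4m - 5.
Then u(7) = 219.

219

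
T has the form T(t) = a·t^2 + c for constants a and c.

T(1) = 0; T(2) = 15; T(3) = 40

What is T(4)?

75

From T(1) = 0 and T(2) = 15: 1a + c = 0 and 4a + c = 15.
Subtracting: 3a = 15, so a = 5; then c = 0 − 5·1 = -5.
So T(t) = 5t² − 5, and T(4) = 75.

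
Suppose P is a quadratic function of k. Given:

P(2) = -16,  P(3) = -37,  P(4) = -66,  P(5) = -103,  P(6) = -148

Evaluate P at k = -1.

First differences: -21, -29, -37, -45. Second differences: -8, -8, -8.
Level-2 differences are constant, so P has degree 2.
Fitting a degree-2 polynomial gives P(k) = -4k² - k + 2.
Then P(-1) = -1.

-1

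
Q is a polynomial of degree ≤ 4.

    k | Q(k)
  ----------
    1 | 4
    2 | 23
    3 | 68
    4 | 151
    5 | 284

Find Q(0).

Write Q(k) = ak^4 + bk³ + ck² + dk + e; the 5 given values yield a linear system in the 5 coefficients.
Solving, the leading coefficient vanishes, and Q(k) = 2k³ + k² + 2k - 1.
Then Q(0) = -1.

-1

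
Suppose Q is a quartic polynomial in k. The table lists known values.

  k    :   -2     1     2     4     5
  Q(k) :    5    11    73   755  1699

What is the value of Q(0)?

Write Q(k) = ak^4 + bk³ + ck² + dk + e; the 5 given values yield a linear system in the 5 coefficients.
Solving, Q(k) = 2k^4 + 3k³ + 2k² + 5k - 1.
Then Q(0) = -1.

-1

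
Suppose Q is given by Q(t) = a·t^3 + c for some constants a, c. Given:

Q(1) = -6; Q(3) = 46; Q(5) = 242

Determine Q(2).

8

From Q(1) = -6 and Q(3) = 46: 1a + c = -6 and 27a + c = 46.
Subtracting: 26a = 52, so a = 2; then c = -6 − 2·1 = -8.
So Q(t) = 2t³ − 8, and Q(2) = 8.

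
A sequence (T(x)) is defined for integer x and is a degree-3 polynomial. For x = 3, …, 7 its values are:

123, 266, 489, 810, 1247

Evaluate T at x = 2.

First differences: 143, 223, 321, 437. Second differences: 80, 98, 116. Third differences: 18, 18.
Level-3 differences are constant, so T has degree 3.
Fitting a degree-3 polynomial gives T(x) = 3x³ + 4x² + 4x - 6.
Then T(2) = 42.

42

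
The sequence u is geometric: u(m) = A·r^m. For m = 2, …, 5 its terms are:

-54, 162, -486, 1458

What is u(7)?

13122

Consecutive ratio: 162/(-54) = -3, and -486/162 = -3, so r = -3.
Then A·(-3)^2 = -54 gives A = -6, and u(m) = -6·(-3)^m.
u(7) = -6·(-3)^7 = 13122.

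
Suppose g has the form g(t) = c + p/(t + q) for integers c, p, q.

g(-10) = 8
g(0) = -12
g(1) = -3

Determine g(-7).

9

(g(t) − c)(t + q) = p for each data point; the three points give a linear system in c and q, then p follows.
Solving: c = 6, q = 1, p = -18, so g(t) = 6 − 18/(t + 1).
Then g(-7) = 6 − 18/(-6) = 9.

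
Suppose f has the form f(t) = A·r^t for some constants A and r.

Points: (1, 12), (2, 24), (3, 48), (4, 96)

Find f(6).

384

Consecutive ratio: 24/12 = 2, and 48/24 = 2, so r = 2.
Then A·2^1 = 12 gives A = 6, and f(t) = 6·2^t.
f(6) = 6·2^6 = 384.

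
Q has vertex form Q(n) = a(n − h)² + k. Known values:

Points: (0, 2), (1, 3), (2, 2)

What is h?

1

First differences 1, -1; second difference -2 = 2a, so a = -1.
Expanding, the n-coefficient is −2ah = 2h; matching it to the data gives h = 1, and then k = 3.
So Q(n) = -1(n − 1)² + 3.
Hence h = 1.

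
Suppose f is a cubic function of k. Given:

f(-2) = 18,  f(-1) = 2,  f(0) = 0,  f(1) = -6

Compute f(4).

-228

Write f(k) = ak³ + bk² + ck + d; the 4 given values yield a linear system in the 4 coefficients.
Solving, f(k) = -3k³ - 2k² - k.
Then f(4) = -228.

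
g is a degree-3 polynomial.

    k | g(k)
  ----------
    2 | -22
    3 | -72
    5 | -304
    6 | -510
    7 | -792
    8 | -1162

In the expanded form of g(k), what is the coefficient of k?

Write g(k) = ak³ + bk² + ck + d; the 6 given values yield a linear system in the 4 coefficients.
Solving, g(k) = -2k³ - 2k² - 2k + 6.
The coefficient of k is -2.

-2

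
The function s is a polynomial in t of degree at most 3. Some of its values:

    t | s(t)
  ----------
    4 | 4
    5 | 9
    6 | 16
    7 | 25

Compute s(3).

1

First differences: 5, 7, 9. Second differences: 2, 2.
Level-2 differences are constant, so s has degree 2.
Fitting a degree-2 polynomial gives s(t) = t² - 4t + 4.
Then s(3) = 1.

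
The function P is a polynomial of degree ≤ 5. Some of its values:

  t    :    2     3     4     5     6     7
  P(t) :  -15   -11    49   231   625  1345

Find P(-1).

Write P(t) = at^5 + bt^4 + ct³ + dt² + et + p; the 6 given values yield a linear system in the 6 coefficients.
Solving, the leading coefficient vanishes, and P(t) = t^4 - 3t³ - 4t + 1.
Then P(-1) = 9.

9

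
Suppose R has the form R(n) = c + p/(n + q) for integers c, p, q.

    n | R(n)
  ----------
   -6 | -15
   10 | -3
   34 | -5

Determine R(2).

3

(R(n) − c)(n + q) = p for each data point; the three points give a linear system in c and q, then p follows.
Solving: c = -6, q = 2, p = 36, so R(n) = -6 + 36/(n + 2).
Then R(2) = -6 + 36/4 = 3.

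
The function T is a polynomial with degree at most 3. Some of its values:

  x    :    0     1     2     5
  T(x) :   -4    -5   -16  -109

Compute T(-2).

Write T(x) = ax³ + bx² + cx + d; the 4 given values yield a linear system in the 4 coefficients.
Solving, the leading coefficient vanishes, and T(x) = -5x² + 4x - 4.
Then T(-2) = -32.

-32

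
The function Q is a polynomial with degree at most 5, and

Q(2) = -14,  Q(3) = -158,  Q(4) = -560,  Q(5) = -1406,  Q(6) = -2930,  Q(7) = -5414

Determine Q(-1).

10

Write Q(t) = at^5 + bt^4 + ct³ + dt² + et + p; the 6 given values yield a linear system in the 6 coefficients.
Solving, the leading coefficient vanishes, and Q(t) = -2t^4 - 3t³ + 8t² + 3t + 4.
Then Q(-1) = 10.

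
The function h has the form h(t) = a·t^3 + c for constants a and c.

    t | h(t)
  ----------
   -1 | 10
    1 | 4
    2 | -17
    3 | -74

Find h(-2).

31

From h(-1) = 10 and h(1) = 4: -1a + c = 10 and 1a + c = 4.
Subtracting: 2a = -6, so a = -3; then c = 10 − (-3)·(-1) = 7.
So h(t) = -3t³ + 7, and h(-2) = 31.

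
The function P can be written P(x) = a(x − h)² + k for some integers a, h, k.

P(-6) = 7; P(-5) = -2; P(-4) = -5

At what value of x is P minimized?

First differences -9, -3; second difference 6 = 2a, so a = 3.
Expanding, the x-coefficient is −2ah = -6h; matching it to the data gives h = -4, and then k = -5.
So P(x) = 3(x + 4)² − 5.
Hence h = -4.

-4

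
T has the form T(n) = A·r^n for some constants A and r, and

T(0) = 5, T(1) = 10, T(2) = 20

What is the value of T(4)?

Consecutive ratio: 10/5 = 2, and 20/10 = 2, so r = 2.
Then A·2^0 = 5 gives A = 5, and T(n) = 5·2^n.
T(4) = 5·2^4 = 80.

80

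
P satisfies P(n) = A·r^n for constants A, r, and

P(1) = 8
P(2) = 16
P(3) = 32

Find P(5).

128

Consecutive ratio: 16/8 = 2, and 32/16 = 2, so r = 2.
Then A·2^1 = 8 gives A = 4, and P(n) = 4·2^n.
P(5) = 4·2^5 = 128.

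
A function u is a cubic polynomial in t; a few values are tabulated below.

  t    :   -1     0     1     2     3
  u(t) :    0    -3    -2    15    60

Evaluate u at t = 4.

First differences: -3, 1, 17, 45. Second differences: 4, 16, 28. Third differences: 12, 12.
Level-3 differences are constant, so u has degree 3.
Extending the table by one column gives the next first difference 85, so u(4) = 60 + 85 = 145.

145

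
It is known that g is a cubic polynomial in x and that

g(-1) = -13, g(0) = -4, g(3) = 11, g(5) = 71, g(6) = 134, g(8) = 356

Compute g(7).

Write g(x) = ax³ + bx² + cx + d; the 6 given values yield a linear system in the 4 coefficients.
Solving, g(x) = x³ - 3x² + 5x - 4.
Then g(7) = 227.

227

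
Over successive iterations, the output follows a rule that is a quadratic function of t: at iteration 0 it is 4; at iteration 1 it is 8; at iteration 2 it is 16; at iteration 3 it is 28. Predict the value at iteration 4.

44

Write the value at t as P(t).
First differences: 4, 8, 12. Second differences: 4, 4.
Level-2 differences are constant, so P has degree 2.
Fitting a degree-2 polynomial gives P(t) = 2t² + 2t + 4.
Then P(4) = 44.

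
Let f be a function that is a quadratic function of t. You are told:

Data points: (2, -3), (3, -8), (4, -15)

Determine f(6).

Write f(t) = at² + bt + c; the 3 given values yield a linear system in the 3 coefficients.
Solving, f(t) = -t² + 1.
Then f(6) = -35.

-35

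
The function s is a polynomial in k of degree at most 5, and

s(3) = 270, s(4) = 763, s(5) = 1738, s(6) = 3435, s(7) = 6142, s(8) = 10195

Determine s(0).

3

First differences: 493, 975, 1697, 2707, 4053. Second differences: 482, 722, 1010, 1346. Third differences: 240, 288, 336. Fourth differences: 48, 48.
Level-4 differences are constant, so s has degree 4.
Fitting a degree-4 polynomial gives s(k) = 2k^4 + 4k³ - k² + 2k + 3.
Then s(0) = 3.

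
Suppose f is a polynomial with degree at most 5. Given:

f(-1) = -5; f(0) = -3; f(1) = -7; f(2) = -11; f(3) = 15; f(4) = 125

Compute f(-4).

First differences: 2, -4, -4, 26, 110. Second differences: -6, 0, 30, 84. Third differences: 6, 30, 54. Fourth differences: 24, 24.
Level-4 differences are constant, so f has degree 4.
Fitting a degree-4 polynomial gives f(n) = n^4 - n³ - 4n² - 3.
Then f(-4) = 253.

253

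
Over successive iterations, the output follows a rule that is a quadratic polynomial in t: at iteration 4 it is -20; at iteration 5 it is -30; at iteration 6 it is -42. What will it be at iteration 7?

-56

Write the value at t as f(t).
Write f(t) = at² + bt + c; the 3 given values yield a linear system in the 3 coefficients.
Solving, f(t) = -t² - t.
Then f(7) = -56.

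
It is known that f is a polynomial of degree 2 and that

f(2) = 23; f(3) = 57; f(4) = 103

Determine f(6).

Write f(t) = at² + bt + c; the 3 given values yield a linear system in the 3 coefficients.
Solving, f(t) = 6t² + 4t - 9.
Then f(6) = 231.

231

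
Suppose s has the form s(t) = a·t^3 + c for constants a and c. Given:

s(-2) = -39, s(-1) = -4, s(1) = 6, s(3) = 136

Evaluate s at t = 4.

From s(-2) = -39 and s(-1) = -4: -8a + c = -39 and -1a + c = -4.
Subtracting: 7a = 35, so a = 5; then c = -39 − 5·(-8) = 1.
So s(t) = 5t³ + 1, and s(4) = 321.

321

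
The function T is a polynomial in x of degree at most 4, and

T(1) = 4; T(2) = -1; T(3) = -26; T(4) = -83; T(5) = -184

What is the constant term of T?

1

First differences: -5, -25, -57, -101. Second differences: -20, -32, -44. Third differences: -12, -12.
Level-3 differences are constant, so T has degree 3.
Fitting a degree-3 polynomial gives T(x) = -2x³ + 2x² + 3x + 1.
The constant term is T(0) = 1.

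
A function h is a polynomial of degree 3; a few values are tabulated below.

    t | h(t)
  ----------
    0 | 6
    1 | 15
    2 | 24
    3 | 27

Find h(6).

-60

Write h(t) = at³ + bt² + ct + d; the 4 given values yield a linear system in the 4 coefficients.
Solving, h(t) = -t³ + 3t² + 7t + 6.
Then h(6) = -60.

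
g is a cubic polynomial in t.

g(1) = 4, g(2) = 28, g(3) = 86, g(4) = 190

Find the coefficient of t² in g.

Write g(t) = at³ + bt² + ct + d; the 4 given values yield a linear system in the 4 coefficients.
Solving, g(t) = 2t³ + 5t² - 5t + 2.
The coefficient of t² is 5.

5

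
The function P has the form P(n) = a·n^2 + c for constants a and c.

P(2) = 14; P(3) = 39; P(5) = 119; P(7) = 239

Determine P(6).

174

From P(2) = 14 and P(3) = 39: 4a + c = 14 and 9a + c = 39.
Subtracting: 5a = 25, so a = 5; then c = 14 − 5·4 = -6.
So P(n) = 5n² − 6, and P(6) = 174.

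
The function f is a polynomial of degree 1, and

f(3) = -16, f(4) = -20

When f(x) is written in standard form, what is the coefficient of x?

Write f(x) = ax + b; the 2 given values yield a linear system in the 2 coefficients.
Solving, f(x) = -4x - 4.
The coefficient of x is -4.

-4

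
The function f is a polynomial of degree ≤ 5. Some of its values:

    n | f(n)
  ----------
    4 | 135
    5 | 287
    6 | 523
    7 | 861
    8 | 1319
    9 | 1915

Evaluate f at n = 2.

First differences: 152, 236, 338, 458, 596. Second differences: 84, 102, 120, 138. Third differences: 18, 18, 18.
Level-3 differences are constant, so f has degree 3.
Fitting a degree-3 polynomial gives f(n) = 3n³ - 3n² - 4n + 7.
Then f(2) = 11.

11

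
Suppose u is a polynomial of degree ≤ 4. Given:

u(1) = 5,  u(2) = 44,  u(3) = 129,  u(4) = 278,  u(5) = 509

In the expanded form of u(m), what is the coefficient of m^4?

0

First differences: 39, 85, 149, 231. Second differences: 46, 64, 82. Third differences: 18, 18.
Level-3 differences are constant, so u has degree 3.
Fitting a degree-3 polynomial gives u(m) = 3m³ + 5m² + 3m - 6.
The coefficient of m^4 is 0.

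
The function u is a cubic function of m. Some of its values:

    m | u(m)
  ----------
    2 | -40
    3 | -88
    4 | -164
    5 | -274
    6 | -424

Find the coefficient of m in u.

-4

First differences: -48, -76, -110, -150. Second differences: -28, -34, -40. Third differences: -6, -6.
Level-3 differences are constant, so u has degree 3.
Fitting a degree-3 polynomial gives u(m) = -m³ - 5m² - 4m - 4.
The coefficient of m is -4.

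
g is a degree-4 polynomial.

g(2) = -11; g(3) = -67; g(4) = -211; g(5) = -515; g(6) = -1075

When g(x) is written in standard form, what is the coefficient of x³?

Write g(x) = ax^4 + bx³ + cx² + dx + e; the 5 given values yield a linear system in the 5 coefficients.
Solving, g(x) = -x^4 + 2x³ - 7x² + 6x + 5.
The coefficient of x³ is 2.

2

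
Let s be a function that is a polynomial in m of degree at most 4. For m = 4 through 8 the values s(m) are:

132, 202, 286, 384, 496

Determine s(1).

First differences: 70, 84, 98, 112. Second differences: 14, 14, 14.
Level-2 differences are constant, so s has degree 2.
Fitting a degree-2 polynomial gives s(m) = 7m² + 7m - 8.
Then s(1) = 6.

6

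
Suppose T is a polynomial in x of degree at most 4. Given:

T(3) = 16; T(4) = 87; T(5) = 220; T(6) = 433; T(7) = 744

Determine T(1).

-12

First differences: 71, 133, 213, 311. Second differences: 62, 80, 98. Third differences: 18, 18.
Level-3 differences are constant, so T has degree 3.
Fitting a degree-3 polynomial gives T(x) = 3x³ - 5x² - 5x - 5.
Then T(1) = -12.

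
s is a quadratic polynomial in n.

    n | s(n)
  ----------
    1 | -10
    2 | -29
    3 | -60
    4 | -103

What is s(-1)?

-8

Write s(n) = an² + bn + c; the 4 given values yield a linear system in the 3 coefficients.
Solving, s(n) = -6n² - n - 3.
Then s(-1) = -8.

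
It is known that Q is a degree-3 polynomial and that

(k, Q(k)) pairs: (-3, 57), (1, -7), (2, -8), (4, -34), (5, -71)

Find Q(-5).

Write Q(k) = ak³ + bk² + ck + d; the 5 given values yield a linear system in the 4 coefficients.
Solving, Q(k) = -k³ + 3k² - 3k - 6.
Then Q(-5) = 209.

209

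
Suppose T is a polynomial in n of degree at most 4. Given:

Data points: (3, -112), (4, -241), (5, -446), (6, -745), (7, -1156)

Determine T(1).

-10

First differences: -129, -205, -299, -411. Second differences: -76, -94, -112. Third differences: -18, -18.
Level-3 differences are constant, so T has degree 3.
Fitting a degree-3 polynomial gives T(n) = -3n³ - 2n² - 4n - 1.
Then T(1) = -10.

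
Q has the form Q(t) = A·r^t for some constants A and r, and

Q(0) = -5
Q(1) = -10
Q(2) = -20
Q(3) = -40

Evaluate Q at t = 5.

-160

Consecutive ratio: -10/(-5) = 2, and -20/(-10) = 2, so r = 2.
Then A·2^0 = -5 gives A = -5, and Q(t) = -5·2^t.
Q(5) = -5·2^5 = -160.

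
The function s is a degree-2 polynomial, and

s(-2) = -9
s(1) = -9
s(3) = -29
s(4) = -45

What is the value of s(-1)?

-5

Write s(n) = an² + bn + c; the 4 given values yield a linear system in the 3 coefficients.
Solving, s(n) = -2n² - 2n - 5.
Then s(-1) = -5.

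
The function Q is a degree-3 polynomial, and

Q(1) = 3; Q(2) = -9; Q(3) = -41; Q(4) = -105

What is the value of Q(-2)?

39

Write Q(n) = an³ + bn² + cn + d; the 4 given values yield a linear system in the 4 coefficients.
Solving, Q(n) = -2n³ + 2n² - 4n + 7.
Then Q(-2) = 39.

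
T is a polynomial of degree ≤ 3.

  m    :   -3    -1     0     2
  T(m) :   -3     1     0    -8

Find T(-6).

-24

Write T(m) = am³ + bm² + cm + d; the 4 given values yield a linear system in the 4 coefficients.
Solving, the leading coefficient vanishes, and T(m) = -m² - 2m.
Then T(-6) = -24.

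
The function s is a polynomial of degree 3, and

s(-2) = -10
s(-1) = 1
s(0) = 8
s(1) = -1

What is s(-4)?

Write s(x) = ax³ + bx² + cx + d; the 4 given values yield a linear system in the 4 coefficients.
Solving, s(x) = -2x³ - 8x² + x + 8.
Then s(-4) = 4.

4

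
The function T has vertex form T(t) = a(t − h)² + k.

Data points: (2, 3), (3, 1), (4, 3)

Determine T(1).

First differences -2, 2; second difference 4 = 2a, so a = 2.
Expanding, the t-coefficient is −2ah = -4h; matching it to the data gives h = 3, and then k = 1.
So T(t) = 2(t − 3)² + 1.
T(1) = 2·(-2)² + 1 = 9.

9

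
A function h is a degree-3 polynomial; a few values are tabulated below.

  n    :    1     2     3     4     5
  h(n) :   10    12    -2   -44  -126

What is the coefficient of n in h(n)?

4

First differences: 2, -14, -42, -82. Second differences: -16, -28, -40. Third differences: -12, -12.
Level-3 differences are constant, so h has degree 3.
Fitting a degree-3 polynomial gives h(n) = -2n³ + 4n² + 4n + 4.
The coefficient of n is 4.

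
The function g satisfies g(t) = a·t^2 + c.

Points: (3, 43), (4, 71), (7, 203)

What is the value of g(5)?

107

From g(3) = 43 and g(4) = 71: 9a + c = 43 and 16a + c = 71.
Subtracting: 7a = 28, so a = 4; then c = 43 − 4·9 = 7.
So g(t) = 4t² + 7, and g(5) = 107.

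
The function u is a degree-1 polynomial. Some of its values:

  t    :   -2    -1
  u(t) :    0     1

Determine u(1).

Write u(t) = at + b; the 2 given values yield a linear system in the 2 coefficients.
Solving, u(t) = t + 2.
Then u(1) = 3.

3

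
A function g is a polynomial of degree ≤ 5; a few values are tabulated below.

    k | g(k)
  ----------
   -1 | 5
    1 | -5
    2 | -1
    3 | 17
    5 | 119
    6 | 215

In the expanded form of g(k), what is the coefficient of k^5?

0

Write g(k) = ak^5 + bk^4 + ck³ + dk² + ek + p; the 6 given values yield a linear system in the 6 coefficients.
Solving, the top 2 coefficients vanish, and g(k) = k³ + k² - 6k - 1.
The coefficient of k^5 is 0.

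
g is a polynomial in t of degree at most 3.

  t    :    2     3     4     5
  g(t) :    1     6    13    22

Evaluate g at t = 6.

33

First differences: 5, 7, 9. Second differences: 2, 2.
Level-2 differences are constant, so g has degree 2.
Fitting a degree-2 polynomial gives g(t) = t² - 3.
Then g(6) = 33.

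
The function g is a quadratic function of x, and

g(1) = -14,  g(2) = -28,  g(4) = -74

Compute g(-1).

Write g(x) = ax² + bx + c; the 3 given values yield a linear system in the 3 coefficients.
Solving, g(x) = -3x² - 5x - 6.
Then g(-1) = -4.

-4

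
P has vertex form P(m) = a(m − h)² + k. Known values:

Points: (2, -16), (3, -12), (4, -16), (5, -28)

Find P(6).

First differences 4, -4, -12; second difference -8 = 2a, so a = -4.
Expanding, the m-coefficient is −2ah = 8h; matching it to the data gives h = 3, and then k = -12.
So P(m) = -4(m − 3)² − 12.
P(6) = -4·3² − 12 = -48.

-48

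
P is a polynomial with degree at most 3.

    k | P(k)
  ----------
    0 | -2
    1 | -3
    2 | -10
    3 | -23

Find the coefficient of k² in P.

-3

Write P(k) = ak³ + bk² + ck + d; the 4 given values yield a linear system in the 4 coefficients.
Solving, the leading coefficient vanishes, and P(k) = -3k² + 2k - 2.
The coefficient of k² is -3.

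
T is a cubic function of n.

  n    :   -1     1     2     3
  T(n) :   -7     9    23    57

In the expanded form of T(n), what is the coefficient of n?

Write T(n) = an³ + bn² + cn + d; the 4 given values yield a linear system in the 4 coefficients.
Solving, T(n) = 2n³ - 2n² + 6n + 3.
The coefficient of n is 6.

6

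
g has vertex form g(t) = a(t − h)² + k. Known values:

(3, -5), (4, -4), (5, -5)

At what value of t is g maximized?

First differences 1, -1; second difference -2 = 2a, so a = -1.
Expanding, the t-coefficient is −2ah = 2h; matching it to the data gives h = 4, and then k = -4.
So g(t) = -1(t − 4)² − 4.
Hence h = 4.

4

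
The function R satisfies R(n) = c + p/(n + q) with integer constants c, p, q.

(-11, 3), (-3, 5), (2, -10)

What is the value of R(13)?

(R(n) − c)(n + q) = p for each data point; the three points give a linear system in c and q, then p follows.
Solving: c = 2, q = -1, p = -12, so R(n) = 2 − 12/(n − 1).
Then R(13) = 2 − 12/12 = 1.

1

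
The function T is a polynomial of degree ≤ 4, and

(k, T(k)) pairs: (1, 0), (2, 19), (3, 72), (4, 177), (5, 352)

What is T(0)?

-3

First differences: 19, 53, 105, 175. Second differences: 34, 52, 70. Third differences: 18, 18.
Level-3 differences are constant, so T has degree 3.
Fitting a degree-3 polynomial gives T(k) = 3k³ - k² + k - 3.
The constant term is T(0) = -3.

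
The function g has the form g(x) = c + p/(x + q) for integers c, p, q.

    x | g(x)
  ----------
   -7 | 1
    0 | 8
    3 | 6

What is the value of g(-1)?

(g(x) − c)(x + q) = p for each data point; the three points give a linear system in c and q, then p follows.
Solving: c = 4, q = 3, p = 12, so g(x) = 4 + 12/(x + 3).
Then g(-1) = 4 + 12/2 = 10.

10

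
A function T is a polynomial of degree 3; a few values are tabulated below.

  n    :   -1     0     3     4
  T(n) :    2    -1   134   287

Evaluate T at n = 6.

863

Write T(n) = an³ + bn² + cn + d; the 4 given values yield a linear system in the 4 coefficients.
Solving, T(n) = 3n³ + 6n² - 1.
Then T(6) = 863.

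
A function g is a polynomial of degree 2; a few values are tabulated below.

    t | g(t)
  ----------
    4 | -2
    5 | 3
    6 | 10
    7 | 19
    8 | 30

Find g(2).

-6

First differences: 5, 7, 9, 11. Second differences: 2, 2, 2.
Level-2 differences are constant, so g has degree 2.
Fitting a degree-2 polynomial gives g(t) = t² - 4t - 2.
Then g(2) = -6.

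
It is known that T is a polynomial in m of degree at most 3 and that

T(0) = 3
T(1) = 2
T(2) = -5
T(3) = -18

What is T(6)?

First differences: -1, -7, -13. Second differences: -6, -6.
Level-2 differences are constant, so T has degree 2.
Fitting a degree-2 polynomial gives T(m) = -3m² + 2m + 3.
Then T(6) = -93.

-93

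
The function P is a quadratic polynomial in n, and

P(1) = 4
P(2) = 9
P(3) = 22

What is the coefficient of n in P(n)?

-7

Write P(n) = an² + bn + c; the 3 given values yield a linear system in the 3 coefficients.
Solving, P(n) = 4n² - 7n + 7.
The coefficient of n is -7.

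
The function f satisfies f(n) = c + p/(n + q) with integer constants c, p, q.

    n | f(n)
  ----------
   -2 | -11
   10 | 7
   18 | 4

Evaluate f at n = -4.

(f(n) − c)(n + q) = p for each data point; the three points give a linear system in c and q, then p follows.
Solving: c = 1, q = -2, p = 48, so f(n) = 1 + 48/(n − 2).
Then f(-4) = 1 + 48/(-6) = -7.

-7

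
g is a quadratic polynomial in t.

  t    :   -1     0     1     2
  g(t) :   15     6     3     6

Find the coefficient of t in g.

-6

First differences: -9, -3, 3. Second differences: 6, 6.
Level-2 differences are constant, so g has degree 2.
Fitting a degree-2 polynomial gives g(t) = 3t² - 6t + 6.
The coefficient of t is -6.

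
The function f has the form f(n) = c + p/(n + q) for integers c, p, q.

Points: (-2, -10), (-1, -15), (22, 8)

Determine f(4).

(f(n) − c)(n + q) = p for each data point; the three points give a linear system in c and q, then p follows.
Solving: c = 5, q = -2, p = 60, so f(n) = 5 + 60/(n − 2).
Then f(4) = 5 + 60/2 = 35.

35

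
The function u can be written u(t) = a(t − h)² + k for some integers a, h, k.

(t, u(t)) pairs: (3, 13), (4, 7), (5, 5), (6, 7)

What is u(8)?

23

First differences -6, -2, 2; second difference 4 = 2a, so a = 2.
Expanding, the t-coefficient is −2ah = -4h; matching it to the data gives h = 5, and then k = 5.
So u(t) = 2(t − 5)² + 5.
u(8) = 2·3² + 5 = 23.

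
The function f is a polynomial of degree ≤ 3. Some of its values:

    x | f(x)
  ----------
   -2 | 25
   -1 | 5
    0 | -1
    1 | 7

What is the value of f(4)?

Write f(x) = ax³ + bx² + cx + d; the 4 given values yield a linear system in the 4 coefficients.
Solving, the leading coefficient vanishes, and f(x) = 7x² + x - 1.
Then f(4) = 115.

115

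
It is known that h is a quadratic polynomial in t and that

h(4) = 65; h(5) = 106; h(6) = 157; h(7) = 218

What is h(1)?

First differences: 41, 51, 61. Second differences: 10, 10.
Level-2 differences are constant, so h has degree 2.
Fitting a degree-2 polynomial gives h(t) = 5t² - 4t + 1.
Then h(1) = 2.

2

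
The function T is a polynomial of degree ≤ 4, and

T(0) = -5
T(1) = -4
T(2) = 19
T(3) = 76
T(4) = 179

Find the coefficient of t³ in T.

2

First differences: 1, 23, 57, 103. Second differences: 22, 34, 46. Third differences: 12, 12.
Level-3 differences are constant, so T has degree 3.
Fitting a degree-3 polynomial gives T(t) = 2t³ + 5t² - 6t - 5.
The coefficient of t³ is 2.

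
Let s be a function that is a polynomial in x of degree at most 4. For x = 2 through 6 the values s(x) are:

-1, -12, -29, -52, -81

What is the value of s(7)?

-116

First differences: -11, -17, -23, -29. Second differences: -6, -6, -6.
Level-2 differences are constant, so s has degree 2.
Fitting a degree-2 polynomial gives s(x) = -3x² + 4x + 3.
Then s(7) = -116.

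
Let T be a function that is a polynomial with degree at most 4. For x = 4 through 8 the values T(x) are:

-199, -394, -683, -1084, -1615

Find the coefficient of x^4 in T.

0

First differences: -195, -289, -401, -531. Second differences: -94, -112, -130. Third differences: -18, -18.
Level-3 differences are constant, so T has degree 3.
Fitting a degree-3 polynomial gives T(x) = -3x³ - 2x² + 6x + 1.
The coefficient of x^4 is 0.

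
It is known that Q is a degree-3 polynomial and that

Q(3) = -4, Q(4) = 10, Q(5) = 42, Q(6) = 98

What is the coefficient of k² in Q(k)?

-3

Write Q(k) = ak³ + bk² + ck + d; the 4 given values yield a linear system in the 4 coefficients.
Solving, Q(k) = k³ - 3k² - 2k + 2.
The coefficient of k² is -3.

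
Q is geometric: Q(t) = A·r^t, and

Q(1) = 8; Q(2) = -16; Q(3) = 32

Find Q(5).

128

Consecutive ratio: -16/8 = -2, and 32/(-16) = -2, so r = -2.
Then A·(-2)^1 = 8 gives A = -4, and Q(t) = -4·(-2)^t.
Q(5) = -4·(-2)^5 = 128.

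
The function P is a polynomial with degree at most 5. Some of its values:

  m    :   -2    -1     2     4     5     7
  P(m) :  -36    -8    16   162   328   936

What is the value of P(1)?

Write P(m) = am^5 + bm^4 + cm³ + dm² + em + p; the 6 given values yield a linear system in the 6 coefficients.
Solving, the top 2 coefficients vanish, and P(m) = 3m³ - 2m² + m - 2.
Then P(1) = 0.

0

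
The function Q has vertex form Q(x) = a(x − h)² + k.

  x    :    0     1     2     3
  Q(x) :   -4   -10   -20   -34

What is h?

-1

First differences -6, -10, -14; second difference -4 = 2a, so a = -2.
Expanding, the x-coefficient is −2ah = 4h; matching it to the data gives h = -1, and then k = -2.
So Q(x) = -2(x + 1)² − 2.
Hence h = -1.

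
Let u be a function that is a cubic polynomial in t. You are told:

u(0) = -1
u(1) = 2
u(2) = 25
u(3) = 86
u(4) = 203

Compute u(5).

394

First differences: 3, 23, 61, 117. Second differences: 20, 38, 56. Third differences: 18, 18.
Level-3 differences are constant, so u has degree 3.
Fitting a degree-3 polynomial gives u(t) = 3t³ + t² - t - 1.
Then u(5) = 394.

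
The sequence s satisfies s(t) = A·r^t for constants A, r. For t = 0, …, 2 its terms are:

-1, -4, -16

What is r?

Consecutive ratio: -4/(-1) = 4, and -16/(-4) = 4, so r = 4.
Then A·4^0 = -1 gives A = -1, and s(t) = -1·4^t.

4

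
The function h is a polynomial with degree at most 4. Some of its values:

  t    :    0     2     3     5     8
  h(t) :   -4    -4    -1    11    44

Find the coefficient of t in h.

-2

Write h(t) = at^4 + bt³ + ct² + dt + e; the 5 given values yield a linear system in the 5 coefficients.
Solving, the top 2 coefficients vanish, and h(t) = t² - 2t - 4.
The coefficient of t is -2.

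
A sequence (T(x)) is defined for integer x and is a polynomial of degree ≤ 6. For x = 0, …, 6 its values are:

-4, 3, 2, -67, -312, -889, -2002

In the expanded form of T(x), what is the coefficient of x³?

First differences: 7, -1, -69, -245, -577, -1113. Second differences: -8, -68, -176, -332, -536. Third differences: -60, -108, -156, -204. Fourth differences: -48, -48, -48.
Level-4 differences are constant, so T has degree 4.
Fitting a degree-4 polynomial gives T(x) = -2x^4 + 2x³ + 4x² + 3x - 4.
The coefficient of x³ is 2.

2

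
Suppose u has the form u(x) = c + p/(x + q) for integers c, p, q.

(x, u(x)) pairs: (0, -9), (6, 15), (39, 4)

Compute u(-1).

(u(x) − c)(x + q) = p for each data point; the three points give a linear system in c and q, then p follows.
Solving: c = 3, q = -3, p = 36, so u(x) = 3 + 36/(x − 3).
Then u(-1) = 3 + 36/(-4) = -6.

-6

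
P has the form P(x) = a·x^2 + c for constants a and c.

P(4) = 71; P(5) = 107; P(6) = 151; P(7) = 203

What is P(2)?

23

From P(4) = 71 and P(5) = 107: 16a + c = 71 and 25a + c = 107.
Subtracting: 9a = 36, so a = 4; then c = 71 − 4·16 = 7.
So P(x) = 4x² + 7, and P(2) = 23.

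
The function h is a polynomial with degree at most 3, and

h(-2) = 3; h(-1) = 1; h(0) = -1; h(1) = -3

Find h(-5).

9

First differences: -2, -2, -2.
Level-1 differences are constant, so h has degree 1.
Fitting a degree-1 polynomial gives h(t) = -2t - 1.
Then h(-5) = 9.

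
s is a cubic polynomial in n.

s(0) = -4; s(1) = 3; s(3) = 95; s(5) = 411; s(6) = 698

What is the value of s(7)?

Write s(n) = an³ + bn² + cn + d; the 5 given values yield a linear system in the 4 coefficients.
Solving, s(n) = 3n³ + n² + 3n - 4.
Then s(7) = 1095.

1095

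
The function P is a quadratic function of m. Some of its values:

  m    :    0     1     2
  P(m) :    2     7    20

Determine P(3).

41

Write P(m) = am² + bm + c; the 3 given values yield a linear system in the 3 coefficients.
Solving, P(m) = 4m² + m + 2.
Then P(3) = 41.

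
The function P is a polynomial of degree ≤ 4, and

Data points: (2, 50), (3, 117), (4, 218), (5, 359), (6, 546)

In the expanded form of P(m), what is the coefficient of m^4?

Write P(m) = am^4 + bm³ + cm² + dm + e; the 5 given values yield a linear system in the 5 coefficients.
Solving, the leading coefficient vanishes, and P(m) = m³ + 8m² + 8m - 6.
The coefficient of m^4 is 0.

0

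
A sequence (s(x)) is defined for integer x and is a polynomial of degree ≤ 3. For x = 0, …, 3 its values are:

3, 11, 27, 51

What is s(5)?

Write s(x) = ax³ + bx² + cx + d; the 4 given values yield a linear system in the 4 coefficients.
Solving, the leading coefficient vanishes, and s(x) = 4x² + 4x + 3.
Then s(5) = 123.

123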